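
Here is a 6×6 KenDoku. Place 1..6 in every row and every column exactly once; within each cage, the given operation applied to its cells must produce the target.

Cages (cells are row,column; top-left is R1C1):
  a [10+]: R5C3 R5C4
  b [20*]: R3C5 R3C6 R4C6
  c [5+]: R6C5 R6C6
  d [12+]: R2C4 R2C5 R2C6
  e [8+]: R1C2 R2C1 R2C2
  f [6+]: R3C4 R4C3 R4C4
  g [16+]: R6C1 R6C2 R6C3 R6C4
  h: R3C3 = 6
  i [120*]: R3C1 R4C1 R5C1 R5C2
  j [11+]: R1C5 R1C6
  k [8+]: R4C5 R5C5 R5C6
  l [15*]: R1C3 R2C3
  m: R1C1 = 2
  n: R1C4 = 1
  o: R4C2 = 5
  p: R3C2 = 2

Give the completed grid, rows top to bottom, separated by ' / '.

2 4 3 1 5 6 / 1 3 5 4 6 2 / 4 2 6 3 1 5 / 6 5 1 2 3 4 / 5 1 4 6 2 3 / 3 6 2 5 4 1

M is a freebie, which forces R1C1 = 2.
Cage n is given, leaving R1C4 = 1.
Cage p is a single given cell, which forces R3C2 = 2.
H is a freebie, so R3C3 = 6.
Row 3 now contains 2, which forces R3C4 = 3.
O is a freebie; hence R4C2 = 5.
6 is placed in column 3, so R5C3 = 4.
4 is placed in row 5, which forces R5C4 = 6.
Cage i has product 120, so R3C1 = 4.
Cage i has product 120, leaving R4C1 = 6.
Cage f needs sum 6, so R4C3 = 1.
Cage f has sum 6, so R4C4 = 2.
Row 4 now contains 1, leaving R4C6 = 4.
Cage i has product 120; hence R5C1 = 5.
Cage i has product 120; hence R5C2 = 1.
Cage e has sum 8, which forces R2C1 = 1.
Row 4 already has 4, leaving R4C5 = 3.
Cage k has sum 8, which forces R5C5 = 2.
Cage k needs sum 8; hence R5C6 = 3.
Column 1 now contains 1, leaving R6C1 = 3.
The 4 cells of cage g must have sum 16, so R6C2 = 6.
Column 5 already has 2, which forces R6C5 = 4.
Cage d has sum 12; hence R2C4 = 4.
Cage d has sum 12, leaving R2C5 = 6.
Cage d needs sum 12; hence R2C6 = 2.
Cage g has sum 16, which forces R6C3 = 2.
Row 6 now contains 4; hence R6C4 = 5.
Cage c needs two cells with sum 5; hence R6C6 = 1.
The 3 cells of cage e must have sum 8; hence R1C2 = 4.
Column 5 now contains 6, which forces R1C5 = 5.
The two cells of cage j must have sum 11, which forces R1C6 = 6.
Row 2 already has 4, which forces R2C2 = 3.
Row 2 already has 3; hence R2C3 = 5.
Cage b needs product 20, leaving R3C5 = 1.
1 is placed in column 6; hence R3C6 = 5.
5 is placed in row 1, so R1C3 = 3.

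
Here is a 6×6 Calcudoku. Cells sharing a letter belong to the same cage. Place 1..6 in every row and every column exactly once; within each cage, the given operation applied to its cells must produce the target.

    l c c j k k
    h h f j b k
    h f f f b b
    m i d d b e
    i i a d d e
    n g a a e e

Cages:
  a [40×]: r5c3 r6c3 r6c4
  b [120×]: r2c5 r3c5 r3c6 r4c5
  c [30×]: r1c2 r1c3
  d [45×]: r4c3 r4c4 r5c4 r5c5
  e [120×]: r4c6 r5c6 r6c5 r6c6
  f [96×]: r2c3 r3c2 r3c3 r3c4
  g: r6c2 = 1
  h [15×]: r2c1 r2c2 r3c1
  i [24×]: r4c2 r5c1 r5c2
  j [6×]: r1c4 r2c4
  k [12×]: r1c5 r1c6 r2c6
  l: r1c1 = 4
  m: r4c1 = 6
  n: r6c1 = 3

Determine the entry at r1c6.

Cage l is given, which forces r1c1 = 4.
Cage m is a single given cell, so r4c1 = 6.
Cage n is a single given cell, so r6c1 = 3.
G is a freebie, so r6c2 = 1.
Cage h needs product 15; hence r2c2 = 3.
Cage i needs product 24; hence r5c2 = 6.
6 is placed in column 2; hence r1c2 = 5.
Cage c's pair has product 30, leaving r1c3 = 6.
Column 1 needs a 2, and only r5c1 is open for it.
Cage i has product 24; hence r4c2 = 2.
The 4 cells of cage f must have product 96, leaving r2c3 = 4.
Column 2 now contains 2; hence r3c2 = 4.
4 is placed in column 3; hence r5c3 = 5.
Column 3 now contains 5, leaving r6c3 = 2.
The 4 cells of cage d must have product 45; hence r4c3 = 3.
Cage d has product 45, so r4c4 = 5.
Row 4 already has 5, so r4c5 = 4.
Row 4 now contains 4, which forces r4c6 = 1.
Column 6 now contains 1; hence r5c6 = 4.
The 3 cells of cage a must have product 40; hence r6c4 = 4.
3 is placed in column 3; hence r3c3 = 1.
Cage f needs product 96, so r3c4 = 6.
Cage j needs two cells with product 6, which forces r1c4 = 3.
Row 1 now contains 3, leaving r1c6 = 2.
The 3 cells of cage h must have product 15; hence r2c1 = 1.
Column 4 now contains 6, which forces r2c4 = 2.
2 is placed in row 2, which forces r2c5 = 5.
Column 6 now contains 2, which forces r2c6 = 6.
Row 3 now contains 1, leaving r3c1 = 5.
Row 3 now contains 5, which forces r3c6 = 3.
Column 4 already has 3, which forces r5c4 = 1.
Row 5 now contains 1; hence r5c5 = 3.
5 is placed in column 5, leaving r6c5 = 6.
Column 6 now contains 6, so r6c6 = 5.
2 is placed in row 1, which forces r1c5 = 1.
Row 3 now contains 3; hence r3c5 = 2.
Completed grid: 4 5 6 3 1 2 / 1 3 4 2 5 6 / 5 4 1 6 2 3 / 6 2 3 5 4 1 / 2 6 5 1 3 4 / 3 1 2 4 6 5.

2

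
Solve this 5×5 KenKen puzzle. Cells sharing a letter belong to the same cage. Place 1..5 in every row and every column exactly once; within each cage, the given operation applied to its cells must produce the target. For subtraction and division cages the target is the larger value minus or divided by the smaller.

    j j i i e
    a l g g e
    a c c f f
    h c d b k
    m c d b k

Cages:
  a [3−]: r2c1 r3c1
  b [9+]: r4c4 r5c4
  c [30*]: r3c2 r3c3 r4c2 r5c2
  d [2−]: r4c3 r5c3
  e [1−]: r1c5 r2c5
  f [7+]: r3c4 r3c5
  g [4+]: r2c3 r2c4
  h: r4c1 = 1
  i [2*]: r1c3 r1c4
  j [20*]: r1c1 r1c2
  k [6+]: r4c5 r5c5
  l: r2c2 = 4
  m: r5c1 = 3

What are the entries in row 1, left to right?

Cage l is given, leaving r2c2 = 4.
Cage h is given; hence r4c1 = 1.
Cage m is given, leaving r5c1 = 3.
Cage j's pair has product 20; hence r1c1 = 4.
Column 2 already has 4, which forces r1c2 = 5.
The 4 cells of cage c must have product 30, leaving r3c3 = 5.
The two cells of cage a must have difference 3, which forces r2c1 = 5.
Row 3 now contains 5, leaving r3c1 = 2.
The only place for 3 in row 1 is r1c5.
The two cells of cage e must have difference 1, leaving r2c5 = 2.
Cage f needs two cells with sum 7, so r3c4 = 3.
Column 5 already has 3, leaving r3c5 = 4.
Column 5 now contains 4; hence r4c5 = 5.
Column 5 now contains 4, so r5c5 = 1.
The two cells of cage g must have sum 4, so r2c3 = 3.
Column 4 now contains 3, so r2c4 = 1.
Row 3 already has 3, leaving r3c2 = 1.
The 4 cells of cage c must have product 30, leaving r4c2 = 3.
Row 4 already has 5, which forces r4c4 = 4.
Row 5 now contains 1; hence r5c2 = 2.
Row 5 now contains 2, which forces r5c3 = 4.
The two cells of cage b must have sum 9, which forces r5c4 = 5.
Cage i needs two cells with product 2, so r1c3 = 1.
Column 4 now contains 1, which forces r1c4 = 2.
Row 4 already has 4, so r4c3 = 2.
Filled in: 4 5 1 2 3 / 5 4 3 1 2 / 2 1 5 3 4 / 1 3 2 4 5 / 3 2 4 5 1.

4 5 1 2 3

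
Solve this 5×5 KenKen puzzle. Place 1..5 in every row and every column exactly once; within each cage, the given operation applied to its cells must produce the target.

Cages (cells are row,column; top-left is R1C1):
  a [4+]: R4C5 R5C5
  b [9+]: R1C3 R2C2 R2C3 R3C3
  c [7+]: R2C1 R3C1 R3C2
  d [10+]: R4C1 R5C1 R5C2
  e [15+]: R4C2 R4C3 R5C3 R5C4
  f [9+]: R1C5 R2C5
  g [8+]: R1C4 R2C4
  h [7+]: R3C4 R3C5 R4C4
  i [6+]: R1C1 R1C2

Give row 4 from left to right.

The only place for 2 in column 5 is R3C5.
In column 4, 2 can only go at R5C4, so R5C4 = 2.
In row 4, 2 can only go at R4C1, so R4C1 = 2.
Row 5 needs a 1, and only R5C5 is open for it.
Column 5 already has 1, leaving R4C5 = 3.
Cage e has sum 15, so R4C2 = 4.
Row 4 already has 3; hence R4C3 = 5.
Row 4 already has 4, so R4C4 = 1.
The 4 cells of cage e must have sum 15, so R5C3 = 4.
Cage b needs sum 9, which forces R2C2 = 3.
3 is placed in row 2, so R2C4 = 5.
Row 2 now contains 5; hence R2C5 = 4.
Column 2 already has 3; hence R3C2 = 1.
1 is placed in row 3, which forces R3C3 = 3.
Column 4 now contains 1, which forces R3C4 = 4.
Column 2 already has 3; hence R5C2 = 5.
The two cells of cage i must have sum 6, so R1C1 = 4.
Column 2 now contains 5, leaving R1C2 = 2.
2 is placed in row 1, so R1C3 = 1.
5 is placed in column 4, so R1C4 = 3.
Column 5 already has 4, which forces R1C5 = 5.
3 is placed in row 2, leaving R2C1 = 1.
Column 3 already has 1; hence R2C3 = 2.
1 is placed in row 3, which forces R3C1 = 5.
Row 5 now contains 5, which forces R5C1 = 3.
Completed grid: 4 2 1 3 5 / 1 3 2 5 4 / 5 1 3 4 2 / 2 4 5 1 3 / 3 5 4 2 1.

2 4 5 1 3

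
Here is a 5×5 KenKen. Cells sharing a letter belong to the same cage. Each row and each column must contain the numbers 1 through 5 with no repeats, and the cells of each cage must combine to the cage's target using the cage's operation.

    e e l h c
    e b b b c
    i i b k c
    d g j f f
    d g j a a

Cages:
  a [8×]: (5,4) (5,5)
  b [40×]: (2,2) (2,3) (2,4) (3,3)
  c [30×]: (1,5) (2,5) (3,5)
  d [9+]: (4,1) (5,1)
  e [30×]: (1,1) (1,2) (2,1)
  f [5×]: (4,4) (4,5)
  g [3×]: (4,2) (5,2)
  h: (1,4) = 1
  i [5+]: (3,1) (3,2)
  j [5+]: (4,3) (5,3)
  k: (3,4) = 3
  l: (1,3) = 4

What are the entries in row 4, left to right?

Cage l is a single given cell, so (1,3) = 4.
H is a freebie, so (1,4) = 1.
K is a freebie, leaving (3,4) = 3.
Column 4 now contains 1; hence (4,4) = 5.
5 is placed in row 4; hence (4,5) = 1.
5 is placed in row 4; hence (4,1) = 4.
1 is placed in row 4; hence (4,2) = 3.
Row 4 now contains 3, so (4,3) = 2.
Cage d needs two cells with sum 9, which forces (5,1) = 5.
Cage g needs two cells with product 3, so (5,2) = 1.
2 is placed in column 3, which forces (5,3) = 3.
Cage e needs product 30, leaving (1,2) = 5.
Column 1 already has 4, which forces (3,1) = 1.
Column 2 already has 1; hence (3,2) = 4.
1 is placed in row 3; hence (3,3) = 5.
Row 3 already has 5; hence (3,5) = 2.
Column 5 now contains 2, so (5,5) = 4.
Column 5 now contains 2, leaving (1,5) = 3.
Column 2 already has 4, so (2,2) = 2.
Column 3 already has 5, which forces (2,3) = 1.
The 4 cells of cage b must have product 40, so (2,4) = 4.
The 3 cells of cage c must have product 30, so (2,5) = 5.
Row 5 now contains 4; hence (5,4) = 2.
Row 1 now contains 3, which forces (1,1) = 2.
Row 2 already has 2, which forces (2,1) = 3.
Completed grid: 2 5 4 1 3 / 3 2 1 4 5 / 1 4 5 3 2 / 4 3 2 5 1 / 5 1 3 2 4.

4 3 2 5 1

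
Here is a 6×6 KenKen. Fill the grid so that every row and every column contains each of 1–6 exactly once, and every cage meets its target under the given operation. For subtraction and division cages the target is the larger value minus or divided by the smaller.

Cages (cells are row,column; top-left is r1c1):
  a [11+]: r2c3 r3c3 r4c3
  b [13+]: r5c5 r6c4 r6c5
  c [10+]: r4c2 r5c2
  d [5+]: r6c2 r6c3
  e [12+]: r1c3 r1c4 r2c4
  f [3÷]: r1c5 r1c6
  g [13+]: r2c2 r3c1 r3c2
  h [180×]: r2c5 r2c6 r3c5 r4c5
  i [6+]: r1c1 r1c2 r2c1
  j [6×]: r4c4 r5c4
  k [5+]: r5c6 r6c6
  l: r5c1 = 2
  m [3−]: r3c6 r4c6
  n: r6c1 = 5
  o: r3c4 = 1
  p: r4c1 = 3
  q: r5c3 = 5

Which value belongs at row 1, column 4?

5

Cage o is given; hence r3c4 = 1.
Cage p is given; hence r4c1 = 3.
Cage l is given, which forces r5c1 = 2.
Cage q is given; hence r5c3 = 5.
N is a freebie, so r6c1 = 5.
Cage i needs sum 6, so r1c1 = 4.
The 3 cells of cage i must have sum 6, which forces r1c2 = 1.
2 is placed in column 1; hence r2c1 = 1.
Column 1 already has 4, so r3c1 = 6.
Cage j needs two cells with product 6, so r4c4 = 2.
The two cells of cage j must have product 6; hence r5c4 = 3.
Cage e has sum 12, which forces r2c4 = 4.
Column 4 now contains 4, which forces r6c4 = 6.
The 3 cells of cage e must have sum 12, leaving r1c3 = 3.
6 is placed in column 4, leaving r1c4 = 5.
Cage a needs sum 11, which forces r2c3 = 6.
The 3 cells of cage a must have sum 11, leaving r3c3 = 4.
Cage a has sum 11; hence r4c3 = 1.
1 is placed in column 3, leaving r6c3 = 2.
Cage d's pair has sum 5, which forces r6c2 = 3.
Row 6 already has 3, so r6c5 = 1.
1 is placed in row 6, so r6c6 = 4.
The 3 cells of cage b must have sum 13, which forces r5c5 = 6.
4 is placed in column 6, so r5c6 = 1.
Column 5 already has 6, so r1c5 = 2.
The two cells of cage f must have quotient 3, which forces r1c6 = 6.
The 4 cells of cage h must have product 180, so r2c5 = 5.
Cage h has product 180; hence r2c6 = 3.
The 4 cells of cage h must have product 180; hence r3c5 = 3.
Column 6 already has 3; hence r3c6 = 2.
Cage c's pair has sum 10, so r4c2 = 6.
Column 5 already has 6, which forces r4c5 = 4.
6 is placed in column 6, which forces r4c6 = 5.
6 is placed in row 5, which forces r5c2 = 4.
Row 2 now contains 5, which forces r2c2 = 2.
Row 3 now contains 2, which forces r3c2 = 5.
Filled in: 4 1 3 5 2 6 / 1 2 6 4 5 3 / 6 5 4 1 3 2 / 3 6 1 2 4 5 / 2 4 5 3 6 1 / 5 3 2 6 1 4.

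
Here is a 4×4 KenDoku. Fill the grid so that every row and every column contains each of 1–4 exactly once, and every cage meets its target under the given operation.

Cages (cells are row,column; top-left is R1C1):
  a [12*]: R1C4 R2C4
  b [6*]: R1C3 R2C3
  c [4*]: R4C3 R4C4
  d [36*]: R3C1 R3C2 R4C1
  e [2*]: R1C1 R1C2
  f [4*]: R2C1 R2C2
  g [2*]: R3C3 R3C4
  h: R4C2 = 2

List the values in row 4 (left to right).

Cage d needs product 36, which forces R3C1 = 4.
Cage d needs product 36, so R3C2 = 3.
Cage d needs product 36, so R4C1 = 3.
Cage h is given, so R4C2 = 2.
Cage e needs two cells with product 2, leaving R1C1 = 2.
2 is placed in column 2, which forces R1C2 = 1.
Row 1 now contains 2, which forces R1C3 = 3.
Row 1 now contains 3, leaving R1C4 = 4.
Column 1 now contains 4, leaving R2C1 = 1.
Cage f's pair has product 4, which forces R2C2 = 4.
Column 3 now contains 3; hence R2C3 = 2.
Column 4 already has 4; hence R2C4 = 3.
2 is placed in column 3, which forces R3C3 = 1.
Row 3 already has 1, leaving R3C4 = 2.
Column 3 already has 1, which forces R4C3 = 4.
Column 4 already has 4, so R4C4 = 1.
Completed grid: 2 1 3 4 / 1 4 2 3 / 4 3 1 2 / 3 2 4 1.

3 2 4 1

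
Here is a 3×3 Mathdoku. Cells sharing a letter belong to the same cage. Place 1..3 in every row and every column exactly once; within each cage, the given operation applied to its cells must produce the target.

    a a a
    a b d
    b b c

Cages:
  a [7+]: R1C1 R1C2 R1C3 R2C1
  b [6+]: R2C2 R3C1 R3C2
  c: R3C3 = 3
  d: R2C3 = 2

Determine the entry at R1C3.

1

Cage a has sum 7, which forces R2C1 = 1.
Cage d is a single given cell, leaving R2C3 = 2.
C is a freebie, so R3C3 = 3.
3 is placed in column 3; hence R1C3 = 1.
Row 2 now contains 2, which forces R2C2 = 3.
Row 3 already has 3, so R3C1 = 2.
Cage b has sum 6, which forces R3C2 = 1.
Column 1 already has 2, so R1C1 = 3.
3 is placed in column 2, which forces R1C2 = 2.
Completed grid: 3 2 1 / 1 3 2 / 2 1 3.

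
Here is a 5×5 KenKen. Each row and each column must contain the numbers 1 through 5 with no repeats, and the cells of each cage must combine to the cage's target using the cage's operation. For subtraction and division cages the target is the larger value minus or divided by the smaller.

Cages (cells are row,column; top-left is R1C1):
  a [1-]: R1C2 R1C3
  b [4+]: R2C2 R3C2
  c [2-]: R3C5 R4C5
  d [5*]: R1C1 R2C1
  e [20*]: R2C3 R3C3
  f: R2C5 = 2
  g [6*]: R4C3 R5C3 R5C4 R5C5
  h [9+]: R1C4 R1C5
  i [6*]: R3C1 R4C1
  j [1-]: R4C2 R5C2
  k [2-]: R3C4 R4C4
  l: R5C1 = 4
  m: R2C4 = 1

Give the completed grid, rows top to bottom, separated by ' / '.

1 2 3 5 4 / 5 3 4 1 2 / 2 1 5 4 3 / 3 4 1 2 5 / 4 5 2 3 1

M is a freebie, leaving R2C4 = 1.
Cage f is given, so R2C5 = 2.
Cage g has product 6, leaving R4C3 = 1.
Cage l is a single given cell, leaving R5C1 = 4.
The two cells of cage d must have product 5; hence R1C1 = 1.
1 is placed in row 2, so R2C1 = 5.
1 is placed in row 2, leaving R2C2 = 3.
Row 2 now contains 5, which forces R2C3 = 4.
The two cells of cage b must have sum 4, leaving R3C2 = 1.
Column 3 already has 4, leaving R3C3 = 5.
Row 3 now contains 5, which forces R3C5 = 3.
Column 5 already has 3; hence R4C5 = 5.
Cage g has product 6, so R5C5 = 1.
Cage a needs two cells with difference 1, which forces R1C3 = 3.
Cage h's pair has sum 9, which forces R1C4 = 5.
Column 5 already has 5; hence R1C5 = 4.
Row 3 now contains 3; hence R3C1 = 2.
Row 3 now contains 2, which forces R3C4 = 4.
Cage i's pair has product 6, so R4C1 = 3.
Cage j's pair has difference 1, which forces R4C2 = 4.
Column 4 now contains 4, which forces R4C4 = 2.
The two cells of cage j must have difference 1, leaving R5C2 = 5.
3 is placed in column 3, leaving R5C3 = 2.
2 is placed in column 4, so R5C4 = 3.
Row 1 now contains 4; hence R1C2 = 2.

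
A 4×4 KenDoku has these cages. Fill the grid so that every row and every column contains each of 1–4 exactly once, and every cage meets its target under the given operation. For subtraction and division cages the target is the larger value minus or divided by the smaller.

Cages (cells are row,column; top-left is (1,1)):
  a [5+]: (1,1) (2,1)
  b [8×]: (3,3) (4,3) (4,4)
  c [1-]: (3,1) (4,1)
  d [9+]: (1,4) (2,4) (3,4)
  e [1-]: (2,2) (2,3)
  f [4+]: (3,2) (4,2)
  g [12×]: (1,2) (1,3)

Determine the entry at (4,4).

In row 1, 1 can only go at (1,1), so (1,1) = 1.
Cage a needs two cells with sum 5; hence (2,1) = 4.
The only place for 2 in row 1 is (1,4).
2 is placed in column 4, leaving (2,4) = 3.
The 3 cells of cage d must have sum 9; hence (3,4) = 4.
Column 4 now contains 4, which forces (4,4) = 1.
Cage f needs two cells with sum 4, which forces (3,2) = 1.
Cage b needs product 8; hence (3,3) = 2.
Row 4 now contains 1; hence (4,2) = 3.
The 3 cells of cage b must have product 8, so (4,3) = 4.
3 is placed in column 2, leaving (1,2) = 4.
4 is placed in column 3, so (1,3) = 3.
Column 2 already has 1, so (2,2) = 2.
Column 3 now contains 2, leaving (2,3) = 1.
Row 3 now contains 2; hence (3,1) = 3.
3 is placed in row 4; hence (4,1) = 2.
Completed grid: 1 4 3 2 / 4 2 1 3 / 3 1 2 4 / 2 3 4 1.

1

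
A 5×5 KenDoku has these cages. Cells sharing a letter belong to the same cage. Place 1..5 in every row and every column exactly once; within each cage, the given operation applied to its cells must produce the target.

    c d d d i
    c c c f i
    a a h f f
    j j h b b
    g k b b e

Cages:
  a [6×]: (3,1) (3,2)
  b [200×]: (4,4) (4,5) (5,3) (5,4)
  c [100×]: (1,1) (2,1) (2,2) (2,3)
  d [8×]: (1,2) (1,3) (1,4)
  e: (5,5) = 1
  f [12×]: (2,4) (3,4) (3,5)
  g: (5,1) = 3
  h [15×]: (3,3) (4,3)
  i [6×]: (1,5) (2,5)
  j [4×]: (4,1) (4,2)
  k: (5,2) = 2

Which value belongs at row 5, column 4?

5

Cage c needs product 100, leaving (1,1) = 5.
Cage g is a single given cell; hence (5,1) = 3.
K is a freebie, so (5,2) = 2.
Cage e is given, which forces (5,5) = 1.
3 is placed in column 1, so (3,1) = 2.
Column 2 now contains 2, so (3,2) = 3.
Row 3 already has 3; hence (3,3) = 5.
Row 3 already has 3, so (3,5) = 4.
Column 3 already has 5, leaving (4,3) = 3.
Column 3 already has 5; hence (5,3) = 4.
Row 5 now contains 4, leaving (5,4) = 5.
Cage c needs product 100, leaving (2,1) = 4.
Cage c needs product 100, so (2,2) = 5.
4 is placed in column 3, leaving (2,3) = 1.
The 3 cells of cage f must have product 12, leaving (2,4) = 3.
Row 2 already has 3, which forces (2,5) = 2.
Row 3 now contains 4; hence (3,4) = 1.
Column 1 now contains 4, leaving (4,1) = 1.
1 is placed in row 4; hence (4,2) = 4.
Column 4 already has 5; hence (4,4) = 2.
Cage b needs product 200; hence (4,5) = 5.
Column 2 already has 4, so (1,2) = 1.
Column 3 now contains 1, which forces (1,3) = 2.
2 is placed in column 4, so (1,4) = 4.
2 is placed in column 5, leaving (1,5) = 3.
The full grid is 5 1 2 4 3 / 4 5 1 3 2 / 2 3 5 1 4 / 1 4 3 2 5 / 3 2 4 5 1.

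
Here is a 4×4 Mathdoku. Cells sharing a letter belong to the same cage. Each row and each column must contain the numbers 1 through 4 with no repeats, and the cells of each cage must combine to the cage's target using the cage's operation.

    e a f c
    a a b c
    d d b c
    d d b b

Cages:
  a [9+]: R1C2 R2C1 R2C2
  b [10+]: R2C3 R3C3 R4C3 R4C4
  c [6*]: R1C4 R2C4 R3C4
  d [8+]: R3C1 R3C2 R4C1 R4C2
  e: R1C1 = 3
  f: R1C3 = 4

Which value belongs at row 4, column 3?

3

Cage e is a single given cell, which forces R1C1 = 3.
Cage f is a single given cell; hence R1C3 = 4.
Row 1 already has 4, which forces R1C2 = 2.
Row 1 now contains 2, so R1C4 = 1.
The 3 cells of cage a must have sum 9, so R2C1 = 4.
Cage a needs sum 9, so R2C2 = 3.
3 is placed in row 2, which forces R2C4 = 2.
2 is placed in column 4, leaving R3C4 = 3.
Cage b has sum 10, leaving R4C4 = 4.
Row 2 now contains 2, leaving R2C3 = 1.
Cage d has sum 8; hence R3C1 = 1.
The 4 cells of cage d must have sum 8, so R3C2 = 4.
The 4 cells of cage b must have sum 10, leaving R3C3 = 2.
Cage d has sum 8, so R4C1 = 2.
Row 4 already has 4; hence R4C2 = 1.
Cage b needs sum 10, so R4C3 = 3.
The full grid is 3 2 4 1 / 4 3 1 2 / 1 4 2 3 / 2 1 3 4.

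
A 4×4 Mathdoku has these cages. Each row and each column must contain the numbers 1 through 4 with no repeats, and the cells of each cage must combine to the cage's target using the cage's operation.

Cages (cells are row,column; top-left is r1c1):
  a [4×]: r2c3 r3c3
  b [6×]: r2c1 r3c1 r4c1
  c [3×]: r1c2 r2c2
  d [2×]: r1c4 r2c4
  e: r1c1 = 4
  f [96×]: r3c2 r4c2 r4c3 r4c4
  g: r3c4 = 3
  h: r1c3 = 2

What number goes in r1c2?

3

Cage e is a single given cell, which forces r1c1 = 4.
Cage h is given, which forces r1c3 = 2.
Row 1 already has 2, leaving r1c4 = 1.
Column 4 already has 1, leaving r2c4 = 2.
Cage f needs product 96, which forces r3c2 = 4.
4 is placed in row 3; hence r3c3 = 1.
Cage g is given, so r3c4 = 3.
Column 4 already has 3, leaving r4c4 = 4.
Row 1 now contains 1, leaving r1c2 = 3.
Cage c's pair has product 3; hence r2c2 = 1.
Column 3 now contains 1, so r2c3 = 4.
Row 3 already has 3; hence r3c1 = 2.
The 4 cells of cage f must have product 96, leaving r4c2 = 2.
4 is placed in row 4, which forces r4c3 = 3.
Row 2 already has 1, so r2c1 = 3.
Row 4 already has 3, which forces r4c1 = 1.
Filled in: 4 3 2 1 / 3 1 4 2 / 2 4 1 3 / 1 2 3 4.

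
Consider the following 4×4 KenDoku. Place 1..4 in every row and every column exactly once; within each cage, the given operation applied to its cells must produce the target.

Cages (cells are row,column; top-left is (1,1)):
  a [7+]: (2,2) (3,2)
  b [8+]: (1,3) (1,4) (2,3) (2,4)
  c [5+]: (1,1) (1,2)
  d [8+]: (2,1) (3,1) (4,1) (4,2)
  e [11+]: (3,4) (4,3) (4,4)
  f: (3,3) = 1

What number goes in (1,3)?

3

Cage f is given, so (3,3) = 1.
The 3 cells of cage e must have sum 11, which forces (3,4) = 4.
The 3 cells of cage e must have sum 11, leaving (4,3) = 4.
Cage e has sum 11, leaving (4,4) = 3.
Cage a needs two cells with sum 7, so (2,2) = 4.
Row 3 now contains 4, so (3,2) = 3.
Cage d has sum 8, so (4,1) = 1.
The 4 cells of cage d must have sum 8, so (4,2) = 2.
Cage c needs two cells with sum 5, so (1,1) = 4.
2 is placed in column 2; hence (1,2) = 1.
Row 1 already has 1, which forces (1,4) = 2.
Cage d has sum 8, which forces (2,1) = 3.
Row 2 already has 3, so (2,3) = 2.
Column 4 already has 2, leaving (2,4) = 1.
Row 3 already has 3, which forces (3,1) = 2.
Row 1 now contains 2, so (1,3) = 3.
The full grid is 4 1 3 2 / 3 4 2 1 / 2 3 1 4 / 1 2 4 3.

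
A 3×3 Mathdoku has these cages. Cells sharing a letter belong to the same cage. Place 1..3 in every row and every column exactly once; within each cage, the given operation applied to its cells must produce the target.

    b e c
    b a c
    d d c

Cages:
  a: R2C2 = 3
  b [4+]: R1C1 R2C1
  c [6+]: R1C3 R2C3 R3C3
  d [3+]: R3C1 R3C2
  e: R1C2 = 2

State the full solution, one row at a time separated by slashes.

Cage e is given, leaving R1C2 = 2.
Cage a is a single given cell; hence R2C2 = 3.
2 is placed in column 2, which forces R3C2 = 1.
Cage b's pair has sum 4, which forces R1C1 = 3.
3 is placed in row 1, leaving R1C3 = 1.
Row 2 now contains 3, leaving R2C1 = 1.
1 is placed in column 3, leaving R2C3 = 2.
Row 3 already has 1, which forces R3C1 = 2.
2 is placed in column 3, so R3C3 = 3.

3 2 1 / 1 3 2 / 2 1 3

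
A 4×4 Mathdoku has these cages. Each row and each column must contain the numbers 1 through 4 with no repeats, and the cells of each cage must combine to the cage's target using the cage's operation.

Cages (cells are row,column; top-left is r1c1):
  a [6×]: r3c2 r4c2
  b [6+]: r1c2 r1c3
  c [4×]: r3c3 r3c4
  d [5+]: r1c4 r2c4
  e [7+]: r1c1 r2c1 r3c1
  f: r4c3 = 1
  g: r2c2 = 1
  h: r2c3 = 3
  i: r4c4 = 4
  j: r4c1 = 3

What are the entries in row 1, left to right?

1 4 2 3

Cage g is a single given cell; hence r2c2 = 1.
H is a freebie, so r2c3 = 3.
Cage j is a single given cell, so r4c1 = 3.
3 is placed in row 4, which forces r4c2 = 2.
Cage f is a single given cell, which forces r4c3 = 1.
I is a freebie; hence r4c4 = 4.
2 is placed in column 2, leaving r1c2 = 4.
Cage b needs two cells with sum 6, so r1c3 = 2.
Cage d needs two cells with sum 5, which forces r1c4 = 3.
Column 4 already has 4, leaving r2c4 = 2.
2 is placed in column 2, leaving r3c2 = 3.
Column 3 already has 1, leaving r3c3 = 4.
Column 4 already has 4; hence r3c4 = 1.
Row 1 now contains 2, so r1c1 = 1.
Row 2 already has 2, which forces r2c1 = 4.
1 is placed in row 3, leaving r3c1 = 2.
Filled in: 1 4 2 3 / 4 1 3 2 / 2 3 4 1 / 3 2 1 4.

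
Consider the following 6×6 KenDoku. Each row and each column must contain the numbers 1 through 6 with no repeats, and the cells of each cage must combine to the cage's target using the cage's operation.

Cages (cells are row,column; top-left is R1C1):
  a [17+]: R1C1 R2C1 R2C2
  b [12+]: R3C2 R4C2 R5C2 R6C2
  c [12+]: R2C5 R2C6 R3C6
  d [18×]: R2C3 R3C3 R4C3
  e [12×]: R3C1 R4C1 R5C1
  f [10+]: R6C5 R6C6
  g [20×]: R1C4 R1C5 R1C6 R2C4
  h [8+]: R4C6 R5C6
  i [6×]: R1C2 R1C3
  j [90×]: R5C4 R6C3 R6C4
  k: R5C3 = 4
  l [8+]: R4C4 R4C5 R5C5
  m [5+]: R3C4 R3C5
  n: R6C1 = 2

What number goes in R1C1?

Cage a has sum 17, leaving R1C1 = 6.
The 3 cells of cage a must have sum 17, leaving R2C1 = 5.
Cage a needs sum 17; hence R2C2 = 6.
Cage k is given; hence R5C3 = 4.
Cage n is a single given cell, which forces R6C1 = 2.
In row 6, 1 can only go at R6C2, so R6C2 = 1.
The only place for 3 in column 2 is R1C2.
Row 1 already has 3; hence R1C3 = 2.
Cage g has product 20, which forces R2C4 = 1.
Row 2 already has 1, which forces R2C3 = 3.
Cage c needs sum 12, so R3C6 = 6.
6 is placed in column 6, leaving R6C6 = 4.
Cage c needs sum 12, leaving R2C5 = 4.
4 is placed in column 6, leaving R2C6 = 2.
6 is placed in row 3, which forces R3C3 = 1.
Cage d has product 18, which forces R4C3 = 6.
Column 3 now contains 6, leaving R6C3 = 5.
4 is placed in row 6, which forces R6C5 = 6.
Cage g has product 20; hence R1C4 = 4.
The 3 cells of cage j must have product 90; hence R5C4 = 6.
6 is placed in row 6, which forces R6C4 = 3.
Column 4 already has 3, so R3C4 = 2.
Cage m's pair has sum 5, so R3C5 = 3.
2 is placed in column 4, so R4C4 = 5.
5 is placed in row 4, leaving R4C6 = 3.
Column 6 now contains 3, which forces R5C6 = 5.
Cage g has product 20, which forces R1C5 = 5.
5 is placed in column 6, which forces R1C6 = 1.
Row 3 now contains 3, leaving R3C1 = 4.
The 4 cells of cage b must have sum 12, leaving R3C2 = 5.
Cage e has product 12; hence R4C1 = 1.
Cage b needs sum 12, leaving R4C2 = 4.
1 is placed in row 4, which forces R4C5 = 2.
Cage e needs product 12; hence R5C1 = 3.
Row 5 now contains 5, leaving R5C2 = 2.
Column 5 already has 2; hence R5C5 = 1.
The full grid is 6 3 2 4 5 1 / 5 6 3 1 4 2 / 4 5 1 2 3 6 / 1 4 6 5 2 3 / 3 2 4 6 1 5 / 2 1 5 3 6 4.

6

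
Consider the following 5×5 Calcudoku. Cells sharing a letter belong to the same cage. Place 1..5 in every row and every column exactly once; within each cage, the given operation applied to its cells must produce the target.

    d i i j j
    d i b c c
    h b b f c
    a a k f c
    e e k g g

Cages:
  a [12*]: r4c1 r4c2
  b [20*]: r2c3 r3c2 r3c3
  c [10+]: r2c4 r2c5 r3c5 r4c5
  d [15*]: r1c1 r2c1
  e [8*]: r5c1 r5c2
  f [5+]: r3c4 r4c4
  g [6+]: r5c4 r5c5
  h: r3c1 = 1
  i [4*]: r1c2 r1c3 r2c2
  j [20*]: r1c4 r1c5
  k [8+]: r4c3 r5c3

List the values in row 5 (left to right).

2 4 3 1 5

Cage h is a single given cell; hence r3c1 = 1.
Row 1 needs a 2, and only r1c3 is open for it.
Cage i needs product 4, so r1c2 = 1.
Cage i needs product 4; hence r2c2 = 2.
2 is placed in column 3; hence r2c3 = 1.
2 is placed in column 2, which forces r5c2 = 4.
Column 2 already has 4, so r3c2 = 5.
Cage b has product 20, which forces r3c3 = 4.
The 4 cells of cage c must have sum 10, which forces r3c5 = 2.
Cage a needs two cells with product 12, which forces r4c1 = 4.
Column 2 already has 4; hence r4c2 = 3.
Row 4 now contains 3, which forces r4c3 = 5.
Cage c needs sum 10, so r4c5 = 1.
4 is placed in row 5, which forces r5c1 = 2.
Column 3 now contains 5, which forces r5c3 = 3.
Column 5 now contains 1, so r5c5 = 5.
Cage j needs two cells with product 20, which forces r1c4 = 5.
5 is placed in column 5, so r1c5 = 4.
Column 5 already has 4; hence r2c5 = 3.
Row 3 already has 2, which forces r3c4 = 3.
1 is placed in row 4; hence r4c4 = 2.
5 is placed in row 5, so r5c4 = 1.
5 is placed in row 1, so r1c1 = 3.
3 is placed in row 2; hence r2c1 = 5.
3 is placed in row 2; hence r2c4 = 4.
Completed grid: 3 1 2 5 4 / 5 2 1 4 3 / 1 5 4 3 2 / 4 3 5 2 1 / 2 4 3 1 5.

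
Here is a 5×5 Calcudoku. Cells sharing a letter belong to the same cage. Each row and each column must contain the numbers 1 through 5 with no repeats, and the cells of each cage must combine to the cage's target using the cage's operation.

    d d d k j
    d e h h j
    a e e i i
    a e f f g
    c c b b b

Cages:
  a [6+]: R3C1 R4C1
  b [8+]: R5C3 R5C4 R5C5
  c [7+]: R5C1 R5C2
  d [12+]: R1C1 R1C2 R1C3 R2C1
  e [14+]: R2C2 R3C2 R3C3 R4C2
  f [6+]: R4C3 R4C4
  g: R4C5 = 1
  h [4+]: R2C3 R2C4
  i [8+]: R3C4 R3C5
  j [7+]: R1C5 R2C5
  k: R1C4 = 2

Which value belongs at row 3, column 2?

2

K is a freebie, so R1C4 = 2.
G is a freebie, which forces R4C5 = 1.
Cage f's pair has sum 6, so R4C3 = 2.
Cage f needs two cells with sum 6, so R4C4 = 4.
The two cells of cage a must have sum 6, which forces R3C1 = 1.
Row 4 already has 4; hence R4C1 = 5.
Row 4 already has 5, so R4C2 = 3.
Row 2 needs a 5, and only R2C2 is open for it.
Cage e has sum 14, so R3C2 = 2.
Cage e needs sum 14, leaving R3C3 = 4.
Cage c needs two cells with sum 7, which forces R5C1 = 3.
Column 2 already has 5, leaving R5C2 = 4.
Row 5 now contains 4, so R5C5 = 2.
3 is placed in column 1, leaving R1C1 = 4.
Column 2 already has 4, which forces R1C2 = 1.
The 4 cells of cage d must have sum 12, leaving R1C3 = 5.
Row 1 now contains 4, so R1C5 = 3.
Cage d has sum 12, so R2C1 = 2.
Column 5 now contains 3; hence R2C5 = 4.
Column 5 now contains 3, which forces R3C5 = 5.
Column 3 already has 5, which forces R5C3 = 1.
Row 5 now contains 1, which forces R5C4 = 5.
Column 3 already has 1; hence R2C3 = 3.
The two cells of cage h must have sum 4, leaving R2C4 = 1.
5 is placed in row 3, leaving R3C4 = 3.
Filled in: 4 1 5 2 3 / 2 5 3 1 4 / 1 2 4 3 5 / 5 3 2 4 1 / 3 4 1 5 2.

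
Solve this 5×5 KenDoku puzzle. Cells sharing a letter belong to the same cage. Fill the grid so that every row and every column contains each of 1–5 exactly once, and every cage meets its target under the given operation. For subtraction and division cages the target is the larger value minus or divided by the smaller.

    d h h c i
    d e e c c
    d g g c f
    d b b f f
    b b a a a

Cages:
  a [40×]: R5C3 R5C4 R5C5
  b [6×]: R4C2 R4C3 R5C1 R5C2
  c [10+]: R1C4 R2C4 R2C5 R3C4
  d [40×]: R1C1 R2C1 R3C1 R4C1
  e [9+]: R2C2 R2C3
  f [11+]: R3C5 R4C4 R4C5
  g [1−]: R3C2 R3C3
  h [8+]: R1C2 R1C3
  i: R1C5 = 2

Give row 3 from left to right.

Cage i is given, leaving R1C5 = 2.
The only place for 3 in column 1 is R5C1.
The 4 cells of cage b must have product 6, leaving R4C2 = 2.
The 4 cells of cage b must have product 6; hence R4C3 = 1.
Cage b has product 6, leaving R5C2 = 1.
Column 5 needs a 1, and only R2C5 is open for it.
Row 2 needs a 3, and only R2C4 is open for it.
Cage f needs sum 11, leaving R3C5 = 4.
3 is placed in column 4; hence R4C4 = 4.
Cage f has sum 11, so R4C5 = 3.
4 is placed in column 5, leaving R5C5 = 5.
The two cells of cage g must have difference 1; hence R3C2 = 3.
Cage g needs two cells with difference 1; hence R3C3 = 2.
4 is placed in row 4, leaving R4C1 = 5.
Cage a has product 40; hence R5C3 = 4.
5 is placed in row 5, leaving R5C4 = 2.
The 4 cells of cage d must have product 40, so R1C1 = 4.
Column 2 already has 3, which forces R1C2 = 5.
Cage h's pair has sum 8, leaving R1C3 = 3.
Row 1 already has 5, leaving R1C4 = 1.
Cage d has product 40, which forces R2C1 = 2.
Cage e needs two cells with sum 9, leaving R2C2 = 4.
4 is placed in column 3, so R2C3 = 5.
Row 3 now contains 2; hence R3C1 = 1.
1 is placed in column 4, so R3C4 = 5.
Filled in: 4 5 3 1 2 / 2 4 5 3 1 / 1 3 2 5 4 / 5 2 1 4 3 / 3 1 4 2 5.

1 3 2 5 4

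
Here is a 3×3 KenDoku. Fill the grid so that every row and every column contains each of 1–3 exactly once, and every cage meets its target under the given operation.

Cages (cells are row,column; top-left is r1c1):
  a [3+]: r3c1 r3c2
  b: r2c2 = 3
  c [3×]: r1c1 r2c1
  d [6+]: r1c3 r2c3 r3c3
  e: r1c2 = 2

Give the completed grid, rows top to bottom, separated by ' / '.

3 2 1 / 1 3 2 / 2 1 3

Cage e is given, leaving r1c2 = 2.
Cage b is a single given cell, which forces r2c2 = 3.
2 is placed in column 2, so r3c2 = 1.
Cage c's pair has product 3; hence r1c1 = 3.
Row 1 already has 3, which forces r1c3 = 1.
3 is placed in row 2, which forces r2c1 = 1.
1 is placed in column 3, leaving r2c3 = 2.
Row 3 already has 1; hence r3c1 = 2.
Column 3 now contains 2, so r3c3 = 3.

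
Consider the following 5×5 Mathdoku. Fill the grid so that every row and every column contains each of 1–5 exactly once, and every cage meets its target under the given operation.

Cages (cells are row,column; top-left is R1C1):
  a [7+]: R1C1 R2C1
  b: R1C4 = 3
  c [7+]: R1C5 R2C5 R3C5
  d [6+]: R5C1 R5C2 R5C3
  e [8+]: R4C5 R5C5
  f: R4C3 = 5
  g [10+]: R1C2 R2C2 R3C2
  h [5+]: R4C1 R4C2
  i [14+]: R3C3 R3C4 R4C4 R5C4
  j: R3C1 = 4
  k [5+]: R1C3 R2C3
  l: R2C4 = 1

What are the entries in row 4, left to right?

1 4 5 2 3

Cage b is a single given cell, which forces R1C4 = 3.
Cage l is given, leaving R2C4 = 1.
Cage j is a single given cell, leaving R3C1 = 4.
F is a freebie; hence R4C3 = 5.
Row 4 already has 5, which forces R4C5 = 3.
Column 5 already has 3, which forces R5C5 = 5.
Cage i needs sum 14, which forces R3C3 = 3.
The 4 cells of cage i must have sum 14, so R3C4 = 5.
The two cells of cage h must have sum 5, so R4C1 = 1.
The two cells of cage h must have sum 5; hence R4C2 = 4.
Row 4 already has 4, so R4C4 = 2.
Column 4 now contains 2, leaving R5C4 = 4.
The 3 cells of cage g must have sum 10, so R1C2 = 5.
Cage k's pair has sum 5, so R1C3 = 1.
The 3 cells of cage g must have sum 10, so R2C2 = 3.
Column 3 already has 3, leaving R2C3 = 4.
4 is placed in row 2, so R2C5 = 2.
Cage g needs sum 10, which forces R3C2 = 2.
Column 5 already has 2, so R3C5 = 1.
2 is placed in column 2, so R5C2 = 1.
Column 3 already has 1, so R5C3 = 2.
5 is placed in row 1, leaving R1C1 = 2.
Column 5 already has 2, leaving R1C5 = 4.
2 is placed in row 2; hence R2C1 = 5.
2 is placed in row 5, which forces R5C1 = 3.
Completed grid: 2 5 1 3 4 / 5 3 4 1 2 / 4 2 3 5 1 / 1 4 5 2 3 / 3 1 2 4 5.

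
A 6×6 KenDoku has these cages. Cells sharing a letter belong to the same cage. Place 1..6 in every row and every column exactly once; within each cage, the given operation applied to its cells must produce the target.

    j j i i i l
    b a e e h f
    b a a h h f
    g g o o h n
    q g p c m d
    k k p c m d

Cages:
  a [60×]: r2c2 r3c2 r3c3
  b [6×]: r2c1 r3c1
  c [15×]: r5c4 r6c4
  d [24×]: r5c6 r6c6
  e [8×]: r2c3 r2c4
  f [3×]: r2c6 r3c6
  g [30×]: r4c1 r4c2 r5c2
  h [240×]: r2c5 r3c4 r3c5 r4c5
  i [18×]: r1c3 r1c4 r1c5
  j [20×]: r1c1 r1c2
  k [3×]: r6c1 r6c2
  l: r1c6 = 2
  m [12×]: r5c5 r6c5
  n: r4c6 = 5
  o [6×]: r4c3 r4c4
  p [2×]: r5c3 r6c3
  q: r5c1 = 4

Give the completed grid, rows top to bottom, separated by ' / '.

L is a freebie, leaving r1c6 = 2.
N is a freebie; hence r4c6 = 5.
Cage q is given, which forces r5c1 = 4.
Row 5 now contains 4, leaving r5c6 = 6.
Column 6 now contains 6, which forces r6c6 = 4.
Column 1 now contains 4; hence r1c1 = 5.
Cage j needs two cells with product 20, which forces r1c2 = 4.
The 3 cells of cage g must have product 30, leaving r5c2 = 5.
5 is placed in row 5; hence r5c4 = 3.
Cage m's pair has product 12; hence r5c5 = 2.
3 is placed in column 4; hence r6c4 = 5.
Cage m needs two cells with product 12, which forces r6c5 = 6.
Cage a needs product 60, leaving r3c3 = 5.
Cage h has product 240, leaving r3c4 = 4.
Row 3 now contains 5, leaving r3c5 = 3.
Row 3 now contains 3; hence r3c6 = 1.
3 is placed in column 5, which forces r4c5 = 4.
Row 5 now contains 2, so r5c3 = 1.
Cage p's pair has product 2; hence r6c3 = 2.
Cage i has product 18, so r1c3 = 3.
Cage i needs product 18; hence r1c4 = 6.
3 is placed in column 5, leaving r1c5 = 1.
Column 3 now contains 2, so r2c3 = 4.
Column 4 now contains 4; hence r2c4 = 2.
Column 5 already has 4, leaving r2c5 = 5.
Column 6 already has 1, which forces r2c6 = 3.
Column 3 already has 3; hence r4c3 = 6.
Column 4 now contains 2, which forces r4c4 = 1.
3 is placed in row 2, leaving r2c1 = 1.
Row 2 already has 2, leaving r2c2 = 6.
The two cells of cage b must have product 6; hence r3c1 = 6.
Cage a has product 60, so r3c2 = 2.
2 is placed in column 2, so r4c2 = 3.
1 is placed in column 1; hence r6c1 = 3.
Column 2 now contains 3, leaving r6c2 = 1.
Row 4 now contains 3, which forces r4c1 = 2.

5 4 3 6 1 2 / 1 6 4 2 5 3 / 6 2 5 4 3 1 / 2 3 6 1 4 5 / 4 5 1 3 2 6 / 3 1 2 5 6 4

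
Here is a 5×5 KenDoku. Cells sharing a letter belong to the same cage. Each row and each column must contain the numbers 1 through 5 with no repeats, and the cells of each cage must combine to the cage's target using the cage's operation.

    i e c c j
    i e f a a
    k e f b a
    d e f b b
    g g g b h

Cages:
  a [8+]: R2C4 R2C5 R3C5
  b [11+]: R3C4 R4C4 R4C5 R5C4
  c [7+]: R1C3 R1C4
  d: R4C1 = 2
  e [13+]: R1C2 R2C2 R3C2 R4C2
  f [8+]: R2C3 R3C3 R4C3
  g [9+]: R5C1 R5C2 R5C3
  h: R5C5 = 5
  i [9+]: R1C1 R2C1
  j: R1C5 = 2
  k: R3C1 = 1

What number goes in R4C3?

Cage j is a single given cell, leaving R1C5 = 2.
Cage k is a single given cell, which forces R3C1 = 1.
Cage d is given, leaving R4C1 = 2.
Cage h is a single given cell; hence R5C5 = 5.
In row 1, 1 can only go at R1C2, so R1C2 = 1.
The only place for 5 in row 1 is R1C1.
5 is placed in column 1, which forces R2C1 = 4.
Column 1 now contains 4, leaving R5C1 = 3.
Cage a has sum 8, which forces R3C5 = 4.
Cage e has sum 13, leaving R4C2 = 4.
Column 2 now contains 4, leaving R5C2 = 2.
Row 5 already has 2, which forces R5C3 = 4.
4 is placed in row 5, leaving R5C4 = 1.
Column 3 now contains 4, so R1C3 = 3.
Cage c needs two cells with sum 7, leaving R1C4 = 4.
1 is placed in column 4; hence R2C4 = 3.
Cage a has sum 8; hence R2C5 = 1.
Cage b has sum 11, so R3C4 = 2.
The 4 cells of cage b must have sum 11, leaving R4C4 = 5.
Cage b has sum 11, leaving R4C5 = 3.
Row 2 now contains 3, which forces R2C2 = 5.
The 3 cells of cage f must have sum 8, so R2C3 = 2.
Cage e has sum 13, which forces R3C2 = 3.
Row 3 now contains 2, which forces R3C3 = 5.
Row 4 now contains 5, so R4C3 = 1.
Completed grid: 5 1 3 4 2 / 4 5 2 3 1 / 1 3 5 2 4 / 2 4 1 5 3 / 3 2 4 1 5.

1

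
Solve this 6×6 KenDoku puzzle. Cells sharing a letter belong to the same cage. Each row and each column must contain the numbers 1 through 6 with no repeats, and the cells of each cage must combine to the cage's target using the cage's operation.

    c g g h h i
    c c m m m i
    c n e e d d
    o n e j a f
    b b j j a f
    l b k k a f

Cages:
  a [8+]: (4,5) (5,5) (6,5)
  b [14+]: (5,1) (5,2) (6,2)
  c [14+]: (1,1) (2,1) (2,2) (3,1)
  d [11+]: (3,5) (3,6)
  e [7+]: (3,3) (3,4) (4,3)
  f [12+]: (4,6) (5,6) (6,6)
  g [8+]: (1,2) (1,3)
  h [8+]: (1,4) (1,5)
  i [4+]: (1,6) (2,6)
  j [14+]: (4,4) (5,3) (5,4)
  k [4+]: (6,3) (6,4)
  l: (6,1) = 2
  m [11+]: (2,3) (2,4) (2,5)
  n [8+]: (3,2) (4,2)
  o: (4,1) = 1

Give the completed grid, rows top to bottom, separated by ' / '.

Cage o is given, leaving (4,1) = 1.
Cage l is a single given cell, which forces (6,1) = 2.
The only place for 1 in row 1 is (1,6).
Column 6 already has 1, which forces (2,6) = 3.
The only place for 4 in row 1 is (1,1).
The 4 cells of cage c must have sum 14, which forces (3,1) = 3.
Row 5 needs a 1, and only (5,5) is open for it.
The only place for 5 in row 4 is (4,4).
The only place for 1 in column 2 is (2,2).
Cage c needs sum 14, so (2,1) = 6.
Column 1 already has 6, leaving (5,1) = 5.
The only place for 2 in row 5 is (5,6).
The only place for 4 in row 5 is (5,2).
The 3 cells of cage b must have sum 14, so (6,2) = 5.
Row 4 needs a 3, and only (4,5) is open for it.
Column 5 already has 3, so (6,5) = 4.
Row 6 already has 4; hence (6,6) = 6.
The two cells of cage d must have sum 11, which forces (3,5) = 6.
Column 6 already has 6, which forces (3,6) = 5.
Column 6 already has 6, so (4,6) = 4.
Row 3 already has 6; hence (3,2) = 2.
Cage n needs two cells with sum 8; hence (4,2) = 6.
Row 4 already has 4, which forces (4,3) = 2.
6 is placed in column 2, so (1,2) = 3.
Cage g needs two cells with sum 8, leaving (1,3) = 5.
Row 1 now contains 3, which forces (1,4) = 6.
5 is placed in row 1; hence (1,5) = 2.
5 is placed in column 3; hence (2,3) = 4.
Row 2 already has 4, leaving (2,4) = 2.
Column 5 already has 2, which forces (2,5) = 5.
Column 3 already has 4, leaving (3,3) = 1.
1 is placed in row 3; hence (3,4) = 4.
6 is placed in column 4; hence (5,4) = 3.
Column 3 now contains 1, so (6,3) = 3.
3 is placed in column 4, which forces (6,4) = 1.
Row 5 now contains 3, leaving (5,3) = 6.

4 3 5 6 2 1 / 6 1 4 2 5 3 / 3 2 1 4 6 5 / 1 6 2 5 3 4 / 5 4 6 3 1 2 / 2 5 3 1 4 6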